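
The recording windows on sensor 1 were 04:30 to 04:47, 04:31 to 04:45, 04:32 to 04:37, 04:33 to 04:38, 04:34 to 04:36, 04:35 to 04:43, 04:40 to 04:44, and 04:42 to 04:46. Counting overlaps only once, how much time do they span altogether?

17 min

Merged: 04:30-04:47.
Length: 17 min.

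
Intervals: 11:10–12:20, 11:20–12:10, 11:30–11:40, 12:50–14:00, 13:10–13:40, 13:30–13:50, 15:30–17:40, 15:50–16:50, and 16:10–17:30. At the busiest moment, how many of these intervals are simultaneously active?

Sweep endpoints in order; track running count of active intervals.
Peak of 3 reached at 11:30.

3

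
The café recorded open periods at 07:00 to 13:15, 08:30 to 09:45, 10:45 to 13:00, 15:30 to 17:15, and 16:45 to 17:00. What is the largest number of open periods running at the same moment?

2

Sweep endpoints in order; track running count of active intervals.
Peak of 2 reached at 08:30.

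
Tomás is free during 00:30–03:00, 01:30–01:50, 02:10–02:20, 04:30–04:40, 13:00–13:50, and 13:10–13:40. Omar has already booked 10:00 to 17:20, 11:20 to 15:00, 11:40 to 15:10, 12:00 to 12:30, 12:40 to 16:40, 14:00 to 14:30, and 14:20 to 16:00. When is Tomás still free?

First set merges to 00:30-03:00, 04:30-04:40, 13:00-13:50.
Second set merges to 10:00-17:20.
00:30-03:00: no B overlap → unchanged.
04:30-04:40: no B overlap → unchanged.
13:00-13:50: fully covered by B → removed.

00:30-03:00, 04:30-04:40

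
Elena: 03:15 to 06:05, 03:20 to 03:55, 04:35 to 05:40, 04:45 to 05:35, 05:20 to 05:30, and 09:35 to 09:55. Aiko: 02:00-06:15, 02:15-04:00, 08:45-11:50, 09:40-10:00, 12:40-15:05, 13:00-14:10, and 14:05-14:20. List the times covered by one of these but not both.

First set merges to 03:15–06:05, 09:35–09:55.
Second set merges to 02:00–06:15, 08:45–11:50, 12:40–15:05.
A \ B = none.
B \ A = 02:00–03:15, 06:05–06:15, 08:45–09:35, 09:55–11:50, 12:40–15:05.
Union of the two gives the symmetric difference.

02:00–03:15, 06:05–06:15, 08:45–09:35, 09:55–11:50, 12:40–15:05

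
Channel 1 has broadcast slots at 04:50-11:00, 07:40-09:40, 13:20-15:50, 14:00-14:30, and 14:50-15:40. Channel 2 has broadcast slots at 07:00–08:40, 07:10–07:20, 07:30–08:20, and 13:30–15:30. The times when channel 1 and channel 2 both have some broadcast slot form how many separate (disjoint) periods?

First set merges to 04:50–11:00, 13:20–15:50.
Second set merges to 07:00–08:40, 13:30–15:30.
A ∩ B = 07:00–08:40, 13:30–15:30.
That is 2 disjoint pieces.

2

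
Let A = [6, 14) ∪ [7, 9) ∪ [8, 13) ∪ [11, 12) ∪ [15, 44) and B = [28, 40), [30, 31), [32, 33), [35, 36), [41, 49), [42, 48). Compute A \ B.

A, merged: [6, 14), [15, 44).
B, merged: [28, 40), [41, 49).
[6, 14): nothing removed.
[15, 44) \ B = [15, 28), [40, 41).

[6, 14) ∪ [15, 28) ∪ [40, 41)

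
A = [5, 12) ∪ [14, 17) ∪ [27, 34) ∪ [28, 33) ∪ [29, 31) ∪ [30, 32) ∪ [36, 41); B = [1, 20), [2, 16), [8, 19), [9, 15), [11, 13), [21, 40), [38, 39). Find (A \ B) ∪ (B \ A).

[1, 5) ∪ [12, 14) ∪ [17, 20) ∪ [21, 27) ∪ [34, 36) ∪ [40, 41)

Merge the first list: [5, 12), [14, 17), [27, 34), [36, 41).
Merge the second list: [1, 20), [21, 40).
A but not B: [40, 41).
B but not A: [1, 5), [12, 14), [17, 20), [21, 27), [34, 36).
Combining gives A △ B.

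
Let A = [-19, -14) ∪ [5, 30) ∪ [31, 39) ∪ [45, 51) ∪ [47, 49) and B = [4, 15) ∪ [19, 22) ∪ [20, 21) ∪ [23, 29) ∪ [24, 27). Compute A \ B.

[-19, -14) ∪ [15, 19) ∪ [22, 23) ∪ [29, 30) ∪ [31, 39) ∪ [45, 51)

A, merged: [-19, -14), [5, 30), [31, 39), [45, 51).
B, merged: [4, 15), [19, 22), [23, 29).
[-19, -14): nothing removed.
[5, 30) \ B = [15, 19), [22, 23), [29, 30).
[31, 39): nothing removed.
[45, 51): nothing removed.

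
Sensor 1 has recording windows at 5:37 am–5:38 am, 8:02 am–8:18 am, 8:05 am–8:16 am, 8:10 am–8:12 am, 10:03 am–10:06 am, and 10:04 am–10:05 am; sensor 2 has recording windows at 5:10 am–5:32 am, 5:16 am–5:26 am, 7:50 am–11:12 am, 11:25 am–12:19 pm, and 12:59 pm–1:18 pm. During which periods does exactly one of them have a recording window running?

First set merges to 5:37 am–5:38 am, 8:02 am–8:18 am, 10:03 am–10:06 am.
Second set merges to 5:10 am–5:32 am, 7:50 am–11:12 am, 11:25 am–12:19 pm, 12:59 pm–1:18 pm.
Only in the first: 5:37 am–5:38 am.
Only in the second: 5:10 am–5:32 am, 7:50 am–8:02 am, 8:18 am–10:03 am, 10:06 am–11:12 am, 11:25 am–12:19 pm, 12:59 pm–1:18 pm.
Together these are the periods covered by exactly one.

5:10 am–5:32 am, 5:37 am–5:38 am, 7:50 am–8:02 am, 8:18 am–10:03 am, 10:06 am–11:12 am, 11:25 am–12:19 pm, 12:59 pm–1:18 pm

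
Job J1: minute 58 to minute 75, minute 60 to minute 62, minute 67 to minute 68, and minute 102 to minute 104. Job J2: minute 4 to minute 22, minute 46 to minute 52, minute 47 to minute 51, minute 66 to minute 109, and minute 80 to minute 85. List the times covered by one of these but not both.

A, merged: minute 58 to minute 75, minute 102 to minute 104.
B, merged: minute 4 to minute 22, minute 46 to minute 52, minute 66 to minute 109.
A but not B: minute 58 to minute 66.
B but not A: minute 4 to minute 22, minute 46 to minute 52, minute 75 to minute 102, minute 104 to minute 109.
Combining gives A △ B.

minute 4 to minute 22, minute 46 to minute 52, minute 58 to minute 66, minute 75 to minute 102, minute 104 to minute 109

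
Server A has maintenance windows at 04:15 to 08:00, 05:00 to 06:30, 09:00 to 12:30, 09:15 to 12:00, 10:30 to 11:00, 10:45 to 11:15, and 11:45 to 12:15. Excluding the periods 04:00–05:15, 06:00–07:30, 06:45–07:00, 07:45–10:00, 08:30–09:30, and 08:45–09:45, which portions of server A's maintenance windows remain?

A, merged: 04:15–08:00, 09:00–12:30.
B, merged: 04:00–05:15, 06:00–07:30, 07:45–10:00.
04:15–08:00 minus B → 05:15–06:00, 07:30–07:45.
09:00–12:30 minus B → 10:00–12:30.

05:15–06:00, 07:30–07:45, 10:00–12:30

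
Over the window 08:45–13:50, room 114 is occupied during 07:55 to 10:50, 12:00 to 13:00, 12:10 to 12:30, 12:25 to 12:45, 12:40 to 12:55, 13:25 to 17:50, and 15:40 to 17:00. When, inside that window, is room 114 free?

10:50–12:00, 13:00–13:25

After merging, the occupied span is 07:55–10:50, 12:00–13:00, 13:25–17:50.
Complement within 08:45–13:50: 10:50–12:00, 13:00–13:25.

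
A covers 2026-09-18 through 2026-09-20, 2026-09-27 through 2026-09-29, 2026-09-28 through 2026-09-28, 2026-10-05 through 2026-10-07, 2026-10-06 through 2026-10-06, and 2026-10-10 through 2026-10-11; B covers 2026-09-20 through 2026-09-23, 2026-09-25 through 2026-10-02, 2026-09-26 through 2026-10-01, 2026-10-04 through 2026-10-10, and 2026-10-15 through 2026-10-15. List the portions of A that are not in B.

First set merges to 2026-09-18 through 2026-09-20, 2026-09-27 through 2026-09-29, 2026-10-05 through 2026-10-07, 2026-10-10 through 2026-10-11.
Second set merges to 2026-09-20 through 2026-09-23, 2026-09-25 through 2026-10-02, 2026-10-04 through 2026-10-10, 2026-10-15 through 2026-10-15.
2026-09-18 through 2026-09-20 with B removed leaves 2026-09-18 through 2026-09-19.
2026-09-27 through 2026-09-29 lies entirely inside B → drops out.
2026-10-05 through 2026-10-07 lies entirely inside B → drops out.
2026-10-10 through 2026-10-11 with B removed leaves 2026-10-11 through 2026-10-11.

2026-09-18 through 2026-09-19, 2026-10-11 through 2026-10-11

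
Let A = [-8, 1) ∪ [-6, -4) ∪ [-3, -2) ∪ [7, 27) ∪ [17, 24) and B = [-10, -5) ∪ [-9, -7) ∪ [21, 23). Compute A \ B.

A, merged: [-8, 1), [7, 27).
B, merged: [-10, -5), [21, 23).
[-8, 1) \ B = [-5, 1).
[7, 27) \ B = [7, 21), [23, 27).

[-5, 1) ∪ [7, 21) ∪ [23, 27)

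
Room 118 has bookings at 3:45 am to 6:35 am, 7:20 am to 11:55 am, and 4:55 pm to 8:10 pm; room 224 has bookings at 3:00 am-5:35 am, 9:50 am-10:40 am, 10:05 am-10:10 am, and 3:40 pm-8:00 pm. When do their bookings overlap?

3:45 am-5:35 am, 9:50 am-10:40 am, 4:55 pm-8:00 pm

Second set merges to 3:00 am-5:35 am, 9:50 am-10:40 am, 3:40 pm-8:00 pm.
3:45 am-6:35 am meets the second set on 3:45 am-5:35 am.
7:20 am-11:55 am meets the second set on 9:50 am-10:40 am.
4:55 pm-8:10 pm meets the second set on 4:55 pm-8:00 pm.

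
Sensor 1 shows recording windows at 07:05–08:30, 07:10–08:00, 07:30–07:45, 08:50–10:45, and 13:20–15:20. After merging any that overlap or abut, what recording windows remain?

07:05-08:30, 08:50-10:45, 13:20-15:20

07:10-08:00 overlaps/touches 07:05-08:30 → extend to 07:05-08:30.
07:30-07:45 overlaps/touches 07:05-08:30 → extend to 07:05-08:30.
08:50-10:45 is disjoint → start new block.
13:20-15:20 is disjoint → start new block.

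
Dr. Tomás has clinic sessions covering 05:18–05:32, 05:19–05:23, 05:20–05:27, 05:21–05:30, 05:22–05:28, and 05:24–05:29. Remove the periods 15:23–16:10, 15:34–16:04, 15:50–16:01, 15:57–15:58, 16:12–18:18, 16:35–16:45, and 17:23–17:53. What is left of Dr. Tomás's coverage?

05:18–05:32

First set merges to 05:18–05:32.
Second set merges to 15:23–16:10, 16:12–18:18.
05:18–05:32 is untouched.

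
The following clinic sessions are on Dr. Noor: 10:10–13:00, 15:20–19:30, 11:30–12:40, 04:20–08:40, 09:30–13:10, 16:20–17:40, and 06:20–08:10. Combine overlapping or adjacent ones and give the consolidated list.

Sort by start: 04:20–08:40, 06:20–08:10, 09:30–13:10, 10:10–13:00, 11:30–12:40, 15:20–19:30, 16:20–17:40.
06:20–08:10 overlaps/touches 04:20–08:40 → extend to 04:20–08:40.
09:30–13:10 is disjoint → start new block.
10:10–13:00 overlaps/touches 09:30–13:10 → extend to 09:30–13:10.
11:30–12:40 overlaps/touches 09:30–13:10 → extend to 09:30–13:10.
15:20–19:30 is disjoint → start new block.
16:20–17:40 overlaps/touches 15:20–19:30 → extend to 15:20–19:30.

04:20–08:40, 09:30–13:10, 15:20–19:30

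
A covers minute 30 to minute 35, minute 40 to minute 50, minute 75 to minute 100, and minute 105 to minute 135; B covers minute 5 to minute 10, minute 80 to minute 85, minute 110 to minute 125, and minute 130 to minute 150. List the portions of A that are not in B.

minute 30 to minute 35 is untouched.
minute 40 to minute 50 is untouched.
minute 75 to minute 100 with B removed leaves minute 75 to minute 80, minute 85 to minute 100.
minute 105 to minute 135 with B removed leaves minute 105 to minute 110, minute 125 to minute 130.

minute 30 to minute 35, minute 40 to minute 50, minute 75 to minute 80, minute 85 to minute 100, minute 105 to minute 110, minute 125 to minute 130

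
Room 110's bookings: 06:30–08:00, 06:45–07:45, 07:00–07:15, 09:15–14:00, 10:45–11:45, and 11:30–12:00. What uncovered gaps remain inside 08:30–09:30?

Covered (merged): 06:30-08:00, 09:15-14:00.
Gaps within 08:30-09:30: 08:30-09:15.

08:30-09:15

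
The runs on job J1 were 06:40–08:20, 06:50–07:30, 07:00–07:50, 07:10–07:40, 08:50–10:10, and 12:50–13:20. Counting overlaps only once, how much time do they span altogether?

3 h 30 min

Merged: 06:40–08:20, 08:50–10:10, 12:50–13:20.
Lengths: 1 h 40 min + 1 h 20 min + 30 min = 3 h 30 min.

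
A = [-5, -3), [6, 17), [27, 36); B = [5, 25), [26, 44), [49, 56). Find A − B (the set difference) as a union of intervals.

[-5, -3): no B overlap → unchanged.
[6, 17): fully covered by B → removed.
[27, 36): fully covered by B → removed.

[-5, -3)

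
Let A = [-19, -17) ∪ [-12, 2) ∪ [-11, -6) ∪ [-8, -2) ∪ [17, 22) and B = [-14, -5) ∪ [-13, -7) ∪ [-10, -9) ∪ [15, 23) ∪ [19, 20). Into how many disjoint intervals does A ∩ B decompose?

A, merged: [-19, -17), [-12, 2), [17, 22).
B, merged: [-14, -5), [15, 23).
A ∩ B = [-12, -5), [17, 22).
That is 2 disjoint pieces.

2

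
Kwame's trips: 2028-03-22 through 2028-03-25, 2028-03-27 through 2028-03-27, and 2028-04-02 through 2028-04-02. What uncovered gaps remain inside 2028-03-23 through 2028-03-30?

2028-03-26 through 2028-03-26, 2028-03-28 through 2028-03-30

The merged coverage is 2028-03-22 through 2028-03-25, 2028-03-27 through 2028-03-27, 2028-04-02 through 2028-04-02.
Complement within 2028-03-23 through 2028-03-30: 2028-03-26 through 2028-03-26, 2028-03-28 through 2028-03-30.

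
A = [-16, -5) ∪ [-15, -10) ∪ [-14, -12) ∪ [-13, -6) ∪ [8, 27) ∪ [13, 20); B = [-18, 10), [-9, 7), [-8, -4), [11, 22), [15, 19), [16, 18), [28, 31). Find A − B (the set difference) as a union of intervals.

First set merges to [-16, -5), [8, 27).
Second set merges to [-18, 10), [11, 22), [28, 31).
[-16, -5): fully covered by B → removed.
[8, 27) minus B → [10, 11), [22, 27).

[10, 11) ∪ [22, 27)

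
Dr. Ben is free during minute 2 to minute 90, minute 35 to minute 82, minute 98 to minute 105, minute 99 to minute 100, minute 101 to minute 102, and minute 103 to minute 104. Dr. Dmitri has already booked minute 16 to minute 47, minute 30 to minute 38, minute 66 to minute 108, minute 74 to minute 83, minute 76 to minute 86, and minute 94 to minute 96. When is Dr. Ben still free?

minute 2 to minute 16, minute 47 to minute 66

First set merges to minute 2 to minute 90, minute 98 to minute 105.
Second set merges to minute 16 to minute 47, minute 66 to minute 108.
minute 2 to minute 90 \ B = minute 2 to minute 16, minute 47 to minute 66.
minute 98 to minute 105: entirely removed.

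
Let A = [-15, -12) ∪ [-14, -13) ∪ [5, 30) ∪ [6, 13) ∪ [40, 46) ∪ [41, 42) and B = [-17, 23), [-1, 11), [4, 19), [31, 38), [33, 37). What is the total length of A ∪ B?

60

A, merged: [-15, -12), [5, 30), [40, 46).
B, merged: [-17, 23), [31, 38).
A ∪ B = [-17, 30), [31, 38), [40, 46).
Total: 47 + 7 + 6 = 60.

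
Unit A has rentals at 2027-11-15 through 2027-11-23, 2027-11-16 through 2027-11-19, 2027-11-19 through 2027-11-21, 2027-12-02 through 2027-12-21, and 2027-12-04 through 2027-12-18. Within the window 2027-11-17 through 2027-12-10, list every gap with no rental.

2027-11-24 through 2027-12-01

The merged coverage is 2027-11-15 through 2027-11-23, 2027-12-02 through 2027-12-21.
Complement within 2027-11-17 through 2027-12-10: 2027-11-24 through 2027-12-01.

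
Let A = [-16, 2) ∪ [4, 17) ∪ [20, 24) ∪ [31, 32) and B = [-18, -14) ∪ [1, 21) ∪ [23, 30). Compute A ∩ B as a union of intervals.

[-16, 2) meets the second set on [-16, -14), [1, 2).
[4, 17) meets the second set on [4, 17).
[20, 24) meets the second set on [20, 21), [23, 24).
[31, 32): no overlap with the second set.

[-16, -14) ∪ [1, 2) ∪ [4, 17) ∪ [20, 21) ∪ [23, 24)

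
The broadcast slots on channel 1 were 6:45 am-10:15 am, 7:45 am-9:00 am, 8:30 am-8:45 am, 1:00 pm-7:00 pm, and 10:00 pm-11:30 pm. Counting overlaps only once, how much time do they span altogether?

Merged: 6:45 am–10:15 am, 1:00 pm–7:00 pm, 10:00 pm–11:30 pm.
Lengths: 3 h 30 min + 6 h + 1 h 30 min = 11 h.

11 h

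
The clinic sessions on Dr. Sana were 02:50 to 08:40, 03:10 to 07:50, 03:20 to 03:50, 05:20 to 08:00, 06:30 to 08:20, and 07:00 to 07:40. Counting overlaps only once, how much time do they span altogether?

5 h 50 min

Merged: 02:50–08:40.
Length: 5 h 50 min.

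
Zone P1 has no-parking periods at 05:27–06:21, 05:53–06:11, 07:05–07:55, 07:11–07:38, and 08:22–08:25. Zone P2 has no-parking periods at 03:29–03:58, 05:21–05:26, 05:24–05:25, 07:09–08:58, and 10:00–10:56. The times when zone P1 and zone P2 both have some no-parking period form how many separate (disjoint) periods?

2

Merge the first list: 05:27–06:21, 07:05–07:55, 08:22–08:25.
Merge the second list: 03:29–03:58, 05:21–05:26, 07:09–08:58, 10:00–10:56.
A ∩ B = 07:09–07:55, 08:22–08:25.
That is 2 disjoint pieces.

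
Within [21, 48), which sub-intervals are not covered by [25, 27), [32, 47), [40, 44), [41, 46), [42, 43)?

Covered (merged): [25, 27), [32, 47).
Complement within [21, 48): [21, 25), [27, 32), [47, 48).

[21, 25) ∪ [27, 32) ∪ [47, 48)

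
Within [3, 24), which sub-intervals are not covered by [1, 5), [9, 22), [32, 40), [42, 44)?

[5, 9) ∪ [22, 24)

The merged coverage is [1, 5), [9, 22), [32, 40), [42, 44).
Gaps within [3, 24): [5, 9), [22, 24).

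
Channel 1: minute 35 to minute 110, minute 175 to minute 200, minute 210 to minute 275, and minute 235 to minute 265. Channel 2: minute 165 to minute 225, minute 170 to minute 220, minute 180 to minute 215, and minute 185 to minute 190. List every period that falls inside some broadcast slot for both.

minute 175 to minute 200, minute 210 to minute 225

Merge the first list: minute 35 to minute 110, minute 175 to minute 200, minute 210 to minute 275.
Merge the second list: minute 165 to minute 225.
minute 35 to minute 110 falls entirely outside B.
minute 175 to minute 200 overlaps B on minute 175 to minute 200.
minute 210 to minute 275 overlaps B on minute 210 to minute 225.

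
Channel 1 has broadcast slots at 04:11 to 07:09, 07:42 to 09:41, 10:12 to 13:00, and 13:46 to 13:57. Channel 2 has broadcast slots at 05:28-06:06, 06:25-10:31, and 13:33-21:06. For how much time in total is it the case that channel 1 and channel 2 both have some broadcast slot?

3 h 51 min

A ∩ B = 05:28-06:06, 06:25-07:09, 07:42-09:41, 10:12-10:31, 13:46-13:57.
Total: 38 min + 44 min + 1 h 59 min + 19 min + 11 min = 3 h 51 min.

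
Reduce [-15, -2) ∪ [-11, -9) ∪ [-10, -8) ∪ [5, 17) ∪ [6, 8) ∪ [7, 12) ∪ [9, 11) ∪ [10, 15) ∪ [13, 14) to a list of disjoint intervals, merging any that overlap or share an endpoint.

[-11, -9) overlaps/touches [-15, -2) → extend to [-15, -2).
[-10, -8) overlaps/touches [-15, -2) → extend to [-15, -2).
[5, 17) is disjoint → start new block.
[6, 8) overlaps/touches [5, 17) → extend to [5, 17).
[7, 12) overlaps/touches [5, 17) → extend to [5, 17).
[9, 11) overlaps/touches [5, 17) → extend to [5, 17).
[10, 15) overlaps/touches [5, 17) → extend to [5, 17).
[13, 14) overlaps/touches [5, 17) → extend to [5, 17).

[-15, -2) ∪ [5, 17)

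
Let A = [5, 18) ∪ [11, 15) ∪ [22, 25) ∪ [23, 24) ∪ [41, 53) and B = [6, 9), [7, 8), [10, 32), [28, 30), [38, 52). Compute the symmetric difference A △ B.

[5, 6) ∪ [9, 10) ∪ [18, 22) ∪ [25, 32) ∪ [38, 41) ∪ [52, 53)

Merge the first list: [5, 18), [22, 25), [41, 53).
Merge the second list: [6, 9), [10, 32), [38, 52).
Only in the first: [5, 6), [9, 10), [52, 53).
Only in the second: [18, 22), [25, 32), [38, 41).
Together these are the periods covered by exactly one.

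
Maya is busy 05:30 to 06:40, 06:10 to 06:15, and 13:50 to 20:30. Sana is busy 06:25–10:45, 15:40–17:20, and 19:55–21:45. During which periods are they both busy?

06:25–06:40, 15:40–17:20, 19:55–20:30

First set merges to 05:30–06:40, 13:50–20:30.
05:30–06:40 ∩ B → 06:25–06:40.
13:50–20:30 ∩ B → 15:40–17:20, 19:55–20:30.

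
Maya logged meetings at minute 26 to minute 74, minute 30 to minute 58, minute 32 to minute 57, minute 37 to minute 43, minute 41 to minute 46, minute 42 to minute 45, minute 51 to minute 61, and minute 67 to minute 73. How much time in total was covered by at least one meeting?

Merged: minute 26 to minute 74.
Length: 48 minutes.

48 minutes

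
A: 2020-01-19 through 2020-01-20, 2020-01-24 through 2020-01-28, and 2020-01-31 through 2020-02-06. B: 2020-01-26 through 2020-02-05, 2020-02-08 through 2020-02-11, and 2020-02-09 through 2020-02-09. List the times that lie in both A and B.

B, merged: 2020-01-26 through 2020-02-05, 2020-02-08 through 2020-02-11.
2020-01-19 through 2020-01-20 meets no B interval.
2020-01-24 through 2020-01-28 ∩ B → 2020-01-26 through 2020-01-28.
2020-01-31 through 2020-02-06 ∩ B → 2020-01-31 through 2020-02-05.

2020-01-26 through 2020-01-28, 2020-01-31 through 2020-02-05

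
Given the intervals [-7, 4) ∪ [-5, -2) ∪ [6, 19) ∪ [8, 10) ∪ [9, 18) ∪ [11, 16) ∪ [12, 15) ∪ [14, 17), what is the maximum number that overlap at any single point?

5

At 14, 5 of the intervals are simultaneously active.
No point has more.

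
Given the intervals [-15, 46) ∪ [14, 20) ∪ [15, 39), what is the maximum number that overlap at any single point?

At 15, 3 of the intervals are simultaneously active.
No point has more.

3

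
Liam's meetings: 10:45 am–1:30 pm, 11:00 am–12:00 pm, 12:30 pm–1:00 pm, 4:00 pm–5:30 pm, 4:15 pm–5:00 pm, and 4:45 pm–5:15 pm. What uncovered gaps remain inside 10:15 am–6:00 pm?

The merged coverage is 10:45 am–1:30 pm, 4:00 pm–5:30 pm.
Complement within 10:15 am–6:00 pm: 10:15 am–10:45 am, 1:30 pm–4:00 pm, 5:30 pm–6:00 pm.

10:15 am–10:45 am, 1:30 pm–4:00 pm, 5:30 pm–6:00 pm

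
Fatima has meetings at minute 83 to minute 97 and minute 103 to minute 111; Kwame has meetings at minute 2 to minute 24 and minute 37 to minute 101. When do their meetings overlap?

minute 83 to minute 97 overlaps B on minute 83 to minute 97.
minute 103 to minute 111 falls entirely outside B.

minute 83 to minute 97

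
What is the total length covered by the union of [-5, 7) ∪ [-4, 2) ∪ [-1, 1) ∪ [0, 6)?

Merged: [-5, 7).
Length: 12.

12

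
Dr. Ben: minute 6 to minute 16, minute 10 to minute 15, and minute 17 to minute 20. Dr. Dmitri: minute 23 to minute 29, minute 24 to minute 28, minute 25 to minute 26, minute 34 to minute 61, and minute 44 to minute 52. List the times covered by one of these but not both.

A, merged: minute 6 to minute 16, minute 17 to minute 20.
B, merged: minute 23 to minute 29, minute 34 to minute 61.
A but not B: minute 6 to minute 16, minute 17 to minute 20.
B but not A: minute 23 to minute 29, minute 34 to minute 61.
Combining gives A △ B.

minute 6 to minute 16, minute 17 to minute 20, minute 23 to minute 29, minute 34 to minute 61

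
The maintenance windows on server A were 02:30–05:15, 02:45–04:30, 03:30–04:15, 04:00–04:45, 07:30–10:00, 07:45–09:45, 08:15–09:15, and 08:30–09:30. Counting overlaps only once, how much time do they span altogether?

Merged: 02:30–05:15, 07:30–10:00.
Lengths: 2 h 45 min + 2 h 30 min = 5 h 15 min.

5 h 15 min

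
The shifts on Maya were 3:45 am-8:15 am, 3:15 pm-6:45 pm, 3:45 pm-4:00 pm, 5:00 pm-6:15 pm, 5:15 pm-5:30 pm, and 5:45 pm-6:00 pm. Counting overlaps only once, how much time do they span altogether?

Merged: 3:45 am–8:15 am, 3:15 pm–6:45 pm.
Lengths: 4 h 30 min + 3 h 30 min = 8 h.

8 h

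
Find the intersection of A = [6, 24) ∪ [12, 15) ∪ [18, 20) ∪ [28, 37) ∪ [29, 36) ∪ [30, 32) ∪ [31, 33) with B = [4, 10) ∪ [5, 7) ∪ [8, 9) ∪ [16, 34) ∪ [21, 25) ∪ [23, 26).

First set merges to [6, 24), [28, 37).
Second set merges to [4, 10), [16, 34).
[6, 24) meets the second set on [6, 10), [16, 24).
[28, 37) meets the second set on [28, 34).

[6, 10) ∪ [16, 24) ∪ [28, 34)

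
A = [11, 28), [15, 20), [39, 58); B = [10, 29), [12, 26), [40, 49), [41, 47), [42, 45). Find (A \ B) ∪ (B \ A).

[10, 11) ∪ [28, 29) ∪ [39, 40) ∪ [49, 58)

First set merges to [11, 28), [39, 58).
Second set merges to [10, 29), [40, 49).
A but not B: [39, 40), [49, 58).
B but not A: [10, 11), [28, 29).
Combining gives A △ B.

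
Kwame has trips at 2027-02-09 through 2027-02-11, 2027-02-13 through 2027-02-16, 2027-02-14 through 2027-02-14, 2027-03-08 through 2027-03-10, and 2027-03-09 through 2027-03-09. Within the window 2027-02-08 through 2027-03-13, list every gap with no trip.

Covered (merged): 2027-02-09 through 2027-02-11, 2027-02-13 through 2027-02-16, 2027-03-08 through 2027-03-10.
Uncovered inside 2027-02-08 through 2027-03-13: 2027-02-08 through 2027-02-08, 2027-02-12 through 2027-02-12, 2027-02-17 through 2027-03-07, 2027-03-11 through 2027-03-13.

2027-02-08 through 2027-02-08, 2027-02-12 through 2027-02-12, 2027-02-17 through 2027-03-07, 2027-03-11 through 2027-03-13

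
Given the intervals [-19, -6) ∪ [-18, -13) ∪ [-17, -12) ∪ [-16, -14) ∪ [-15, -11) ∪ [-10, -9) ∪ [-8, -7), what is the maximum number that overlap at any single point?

At -15, 5 of the intervals are simultaneously active.
No point has more.

5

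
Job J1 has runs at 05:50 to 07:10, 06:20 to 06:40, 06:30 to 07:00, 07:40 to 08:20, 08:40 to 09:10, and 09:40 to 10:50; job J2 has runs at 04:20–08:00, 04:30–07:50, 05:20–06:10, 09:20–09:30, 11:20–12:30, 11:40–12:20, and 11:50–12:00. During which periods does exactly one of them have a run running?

First set merges to 05:50-07:10, 07:40-08:20, 08:40-09:10, 09:40-10:50.
Second set merges to 04:20-08:00, 09:20-09:30, 11:20-12:30.
A \ B = 08:00-08:20, 08:40-09:10, 09:40-10:50.
B \ A = 04:20-05:50, 07:10-07:40, 09:20-09:30, 11:20-12:30.
Union of the two gives the symmetric difference.

04:20-05:50, 07:10-07:40, 08:00-08:20, 08:40-09:10, 09:20-09:30, 09:40-10:50, 11:20-12:30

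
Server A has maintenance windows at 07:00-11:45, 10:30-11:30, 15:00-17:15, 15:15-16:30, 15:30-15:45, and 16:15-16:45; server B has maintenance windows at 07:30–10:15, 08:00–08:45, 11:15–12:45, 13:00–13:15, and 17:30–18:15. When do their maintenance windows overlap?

Merge the first list: 07:00–11:45, 15:00–17:15.
Merge the second list: 07:30–10:15, 11:15–12:45, 13:00–13:15, 17:30–18:15.
07:00–11:45 overlaps B on 07:30–10:15, 11:15–11:45.
15:00–17:15 falls entirely outside B.

07:30–10:15, 11:15–11:45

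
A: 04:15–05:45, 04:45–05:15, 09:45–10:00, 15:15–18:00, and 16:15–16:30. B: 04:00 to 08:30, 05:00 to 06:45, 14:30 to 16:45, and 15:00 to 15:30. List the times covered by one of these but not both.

04:00–04:15, 05:45–08:30, 09:45–10:00, 14:30–15:15, 16:45–18:00

First set merges to 04:15–05:45, 09:45–10:00, 15:15–18:00.
Second set merges to 04:00–08:30, 14:30–16:45.
Only in the first: 09:45–10:00, 16:45–18:00.
Only in the second: 04:00–04:15, 05:45–08:30, 14:30–15:15.
Together these are the periods covered by exactly one.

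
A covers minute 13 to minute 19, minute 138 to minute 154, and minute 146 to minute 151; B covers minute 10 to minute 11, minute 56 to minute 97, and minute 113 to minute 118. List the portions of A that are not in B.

A, merged: minute 13 to minute 19, minute 138 to minute 154.
minute 13 to minute 19: no B overlap → unchanged.
minute 138 to minute 154: no B overlap → unchanged.

minute 13 to minute 19, minute 138 to minute 154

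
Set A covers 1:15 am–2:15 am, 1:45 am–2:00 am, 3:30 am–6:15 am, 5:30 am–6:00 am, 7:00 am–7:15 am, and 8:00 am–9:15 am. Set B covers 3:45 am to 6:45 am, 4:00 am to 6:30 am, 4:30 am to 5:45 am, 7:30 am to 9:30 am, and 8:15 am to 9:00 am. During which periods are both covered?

A, merged: 1:15 am–2:15 am, 3:30 am–6:15 am, 7:00 am–7:15 am, 8:00 am–9:15 am.
B, merged: 3:45 am–6:45 am, 7:30 am–9:30 am.
1:15 am–2:15 am falls entirely outside B.
3:30 am–6:15 am overlaps B on 3:45 am–6:15 am.
7:00 am–7:15 am falls entirely outside B.
8:00 am–9:15 am overlaps B on 8:00 am–9:15 am.

3:45 am–6:15 am, 8:00 am–9:15 am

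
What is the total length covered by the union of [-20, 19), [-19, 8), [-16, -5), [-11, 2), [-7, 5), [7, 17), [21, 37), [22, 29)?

Merged: [-20, 19), [21, 37).
Lengths: 39 + 16 = 55.

55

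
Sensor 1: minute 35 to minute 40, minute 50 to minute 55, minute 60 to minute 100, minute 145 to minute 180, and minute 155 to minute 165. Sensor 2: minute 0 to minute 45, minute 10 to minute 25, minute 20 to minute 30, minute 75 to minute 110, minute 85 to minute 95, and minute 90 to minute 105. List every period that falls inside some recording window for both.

minute 35 to minute 40, minute 75 to minute 100

A, merged: minute 35 to minute 40, minute 50 to minute 55, minute 60 to minute 100, minute 145 to minute 180.
B, merged: minute 0 to minute 45, minute 75 to minute 110.
minute 35 to minute 40 overlaps B on minute 35 to minute 40.
minute 50 to minute 55 falls entirely outside B.
minute 60 to minute 100 overlaps B on minute 75 to minute 100.
minute 145 to minute 180 falls entirely outside B.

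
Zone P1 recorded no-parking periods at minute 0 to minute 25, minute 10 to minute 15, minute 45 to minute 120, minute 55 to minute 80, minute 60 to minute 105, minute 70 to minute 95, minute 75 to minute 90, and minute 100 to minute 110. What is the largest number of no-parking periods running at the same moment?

5

At minute 75, 5 of the intervals are simultaneously active.
No point has more.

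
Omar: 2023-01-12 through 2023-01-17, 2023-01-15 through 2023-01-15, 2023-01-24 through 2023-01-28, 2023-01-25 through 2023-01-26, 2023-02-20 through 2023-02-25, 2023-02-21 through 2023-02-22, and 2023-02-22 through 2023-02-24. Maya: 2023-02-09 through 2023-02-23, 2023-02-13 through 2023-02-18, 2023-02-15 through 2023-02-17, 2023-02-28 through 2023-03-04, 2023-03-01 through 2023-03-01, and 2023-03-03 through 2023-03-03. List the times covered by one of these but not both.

Merge the first list: 2023-01-12 through 2023-01-17, 2023-01-24 through 2023-01-28, 2023-02-20 through 2023-02-25.
Merge the second list: 2023-02-09 through 2023-02-23, 2023-02-28 through 2023-03-04.
A but not B: 2023-01-12 through 2023-01-17, 2023-01-24 through 2023-01-28, 2023-02-24 through 2023-02-25.
B but not A: 2023-02-09 through 2023-02-19, 2023-02-28 through 2023-03-04.
Combining gives A △ B.

2023-01-12 through 2023-01-17, 2023-01-24 through 2023-01-28, 2023-02-09 through 2023-02-19, 2023-02-24 through 2023-02-25, 2023-02-28 through 2023-03-04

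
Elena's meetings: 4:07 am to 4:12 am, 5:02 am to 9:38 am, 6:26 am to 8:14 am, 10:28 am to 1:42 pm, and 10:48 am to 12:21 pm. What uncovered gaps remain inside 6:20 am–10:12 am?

9:38 am–10:12 am

The merged coverage is 4:07 am–4:12 am, 5:02 am–9:38 am, 10:28 am–1:42 pm.
Uncovered inside 6:20 am–10:12 am: 9:38 am–10:12 am.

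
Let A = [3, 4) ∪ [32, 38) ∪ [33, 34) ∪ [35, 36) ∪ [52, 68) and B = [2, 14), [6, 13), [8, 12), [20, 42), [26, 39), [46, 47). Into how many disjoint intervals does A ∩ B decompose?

Merge the first list: [3, 4), [32, 38), [52, 68).
Merge the second list: [2, 14), [20, 42), [46, 47).
A ∩ B = [3, 4), [32, 38).
That is 2 disjoint pieces.

2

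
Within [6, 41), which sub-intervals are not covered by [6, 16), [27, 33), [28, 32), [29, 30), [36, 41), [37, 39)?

The merged coverage is [6, 16), [27, 33), [36, 41).
Complement within [6, 41): [16, 27), [33, 36).

[16, 27) ∪ [33, 36)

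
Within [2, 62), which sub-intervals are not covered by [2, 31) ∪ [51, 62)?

After merging, the occupied span is [2, 31), [51, 62).
Complement within [2, 62): [31, 51).

[31, 51)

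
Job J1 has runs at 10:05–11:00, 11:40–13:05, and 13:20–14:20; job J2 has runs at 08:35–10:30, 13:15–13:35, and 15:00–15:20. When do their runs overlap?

10:05–10:30, 13:20–13:35

10:05–11:00 ∩ B → 10:05–10:30.
11:40–13:05 meets no B interval.
13:20–14:20 ∩ B → 13:20–13:35.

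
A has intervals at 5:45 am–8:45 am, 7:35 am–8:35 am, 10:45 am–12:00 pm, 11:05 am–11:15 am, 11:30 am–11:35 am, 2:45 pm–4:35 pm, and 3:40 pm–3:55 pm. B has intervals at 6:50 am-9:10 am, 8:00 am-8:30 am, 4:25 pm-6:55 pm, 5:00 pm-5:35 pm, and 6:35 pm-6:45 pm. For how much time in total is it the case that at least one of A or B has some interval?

8 h 50 min

First set merges to 5:45 am–8:45 am, 10:45 am–12:00 pm, 2:45 pm–4:35 pm.
Second set merges to 6:50 am–9:10 am, 4:25 pm–6:55 pm.
A ∪ B = 5:45 am–9:10 am, 10:45 am–12:00 pm, 2:45 pm–6:55 pm.
Total: 3 h 25 min + 1 h 15 min + 4 h 10 min = 8 h 50 min.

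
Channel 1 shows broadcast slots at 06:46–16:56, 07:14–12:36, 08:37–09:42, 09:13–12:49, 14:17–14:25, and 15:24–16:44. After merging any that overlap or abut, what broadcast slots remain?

06:46–16:56

07:14–12:36 overlaps/touches 06:46–16:56 → extend to 06:46–16:56.
08:37–09:42 overlaps/touches 06:46–16:56 → extend to 06:46–16:56.
09:13–12:49 overlaps/touches 06:46–16:56 → extend to 06:46–16:56.
14:17–14:25 overlaps/touches 06:46–16:56 → extend to 06:46–16:56.
15:24–16:44 overlaps/touches 06:46–16:56 → extend to 06:46–16:56.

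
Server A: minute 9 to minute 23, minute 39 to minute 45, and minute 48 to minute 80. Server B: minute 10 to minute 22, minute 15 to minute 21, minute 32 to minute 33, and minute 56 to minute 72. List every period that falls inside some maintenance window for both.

minute 10 to minute 22, minute 56 to minute 72

Second set merges to minute 10 to minute 22, minute 32 to minute 33, minute 56 to minute 72.
minute 9 to minute 23 overlaps B on minute 10 to minute 22.
minute 39 to minute 45 falls entirely outside B.
minute 48 to minute 80 overlaps B on minute 56 to minute 72.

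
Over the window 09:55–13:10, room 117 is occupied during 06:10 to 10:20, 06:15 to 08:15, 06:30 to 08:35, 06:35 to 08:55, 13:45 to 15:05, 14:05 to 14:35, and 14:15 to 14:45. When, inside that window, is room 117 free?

10:20–13:10

Covered (merged): 06:10–10:20, 13:45–15:05.
Uncovered inside 09:55–13:10: 10:20–13:10.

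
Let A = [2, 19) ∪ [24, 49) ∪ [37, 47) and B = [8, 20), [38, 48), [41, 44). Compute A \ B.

[2, 8) ∪ [24, 38) ∪ [48, 49)

Merge the first list: [2, 19), [24, 49).
Merge the second list: [8, 20), [38, 48).
[2, 19) \ B = [2, 8).
[24, 49) \ B = [24, 38), [48, 49).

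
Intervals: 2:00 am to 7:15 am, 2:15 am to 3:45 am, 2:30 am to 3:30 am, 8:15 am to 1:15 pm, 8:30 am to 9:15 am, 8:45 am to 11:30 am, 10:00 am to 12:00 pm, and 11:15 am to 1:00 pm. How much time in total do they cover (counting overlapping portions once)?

Merged: 2:00 am–7:15 am, 8:15 am–1:15 pm.
Lengths: 5 h 15 min + 5 h = 10 h 15 min.

10 h 15 min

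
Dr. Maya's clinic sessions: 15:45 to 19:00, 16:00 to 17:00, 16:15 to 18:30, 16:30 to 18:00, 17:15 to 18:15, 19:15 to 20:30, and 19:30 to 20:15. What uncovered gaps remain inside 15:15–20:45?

The merged coverage is 15:45–19:00, 19:15–20:30.
Uncovered inside 15:15–20:45: 15:15–15:45, 19:00–19:15, 20:30–20:45.

15:15–15:45, 19:00–19:15, 20:30–20:45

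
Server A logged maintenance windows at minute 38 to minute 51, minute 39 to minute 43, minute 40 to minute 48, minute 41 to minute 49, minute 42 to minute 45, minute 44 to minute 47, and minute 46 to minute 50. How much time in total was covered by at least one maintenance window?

Merged: minute 38 to minute 51.
Length: 13 minutes.

13 minutes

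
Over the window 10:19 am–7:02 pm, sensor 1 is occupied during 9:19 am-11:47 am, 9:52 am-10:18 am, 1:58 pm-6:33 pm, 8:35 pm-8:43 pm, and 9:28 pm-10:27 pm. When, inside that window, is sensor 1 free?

The merged coverage is 9:19 am-11:47 am, 1:58 pm-6:33 pm, 8:35 pm-8:43 pm, 9:28 pm-10:27 pm.
Uncovered inside 10:19 am-7:02 pm: 11:47 am-1:58 pm, 6:33 pm-7:02 pm.

11:47 am-1:58 pm, 6:33 pm-7:02 pm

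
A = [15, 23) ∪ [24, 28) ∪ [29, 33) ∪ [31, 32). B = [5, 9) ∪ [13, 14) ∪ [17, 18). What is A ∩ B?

[17, 18)

First set merges to [15, 23), [24, 28), [29, 33).
[15, 23) overlaps B on [17, 18).
[24, 28) falls entirely outside B.
[29, 33) falls entirely outside B.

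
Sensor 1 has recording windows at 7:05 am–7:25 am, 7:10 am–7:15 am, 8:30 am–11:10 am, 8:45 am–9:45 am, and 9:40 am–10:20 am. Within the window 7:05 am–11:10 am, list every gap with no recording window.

7:25 am-8:30 am

After merging, the occupied span is 7:05 am-7:25 am, 8:30 am-11:10 am.
Uncovered inside 7:05 am-11:10 am: 7:25 am-8:30 am.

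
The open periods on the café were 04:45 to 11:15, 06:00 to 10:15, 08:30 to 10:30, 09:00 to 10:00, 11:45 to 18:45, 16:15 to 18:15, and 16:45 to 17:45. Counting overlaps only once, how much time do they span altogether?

13 h 30 min

Merged: 04:45–11:15, 11:45–18:45.
Lengths: 6 h 30 min + 7 h = 13 h 30 min.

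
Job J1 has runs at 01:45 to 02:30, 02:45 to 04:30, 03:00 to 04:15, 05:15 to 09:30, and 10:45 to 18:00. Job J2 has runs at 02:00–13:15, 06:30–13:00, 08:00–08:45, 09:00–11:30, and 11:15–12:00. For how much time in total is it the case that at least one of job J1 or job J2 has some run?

16 h 15 min

A, merged: 01:45-02:30, 02:45-04:30, 05:15-09:30, 10:45-18:00.
B, merged: 02:00-13:15.
A ∪ B = 01:45-18:00.
Total: 16 h 15 min.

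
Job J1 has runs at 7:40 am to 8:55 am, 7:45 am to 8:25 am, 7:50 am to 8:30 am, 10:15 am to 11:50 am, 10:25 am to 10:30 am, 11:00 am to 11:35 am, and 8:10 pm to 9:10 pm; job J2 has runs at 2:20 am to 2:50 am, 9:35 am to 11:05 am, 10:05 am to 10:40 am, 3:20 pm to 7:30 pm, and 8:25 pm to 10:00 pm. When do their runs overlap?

First set merges to 7:40 am–8:55 am, 10:15 am–11:50 am, 8:10 pm–9:10 pm.
Second set merges to 2:20 am–2:50 am, 9:35 am–11:05 am, 3:20 pm–7:30 pm, 8:25 pm–10:00 pm.
7:40 am–8:55 am falls entirely outside B.
10:15 am–11:50 am overlaps B on 10:15 am–11:05 am.
8:10 pm–9:10 pm overlaps B on 8:25 pm–9:10 pm.

10:15 am–11:05 am, 8:25 pm–9:10 pm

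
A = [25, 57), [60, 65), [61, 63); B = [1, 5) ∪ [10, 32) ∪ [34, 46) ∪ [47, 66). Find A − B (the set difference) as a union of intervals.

[32, 34) ∪ [46, 47)

First set merges to [25, 57), [60, 65).
[25, 57) minus B → [32, 34), [46, 47).
[60, 65): fully covered by B → removed.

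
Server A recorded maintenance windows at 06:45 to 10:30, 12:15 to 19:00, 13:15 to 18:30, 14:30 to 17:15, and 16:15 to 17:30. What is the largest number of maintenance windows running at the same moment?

4

At 16:15, 4 of the intervals are simultaneously active.
No point has more.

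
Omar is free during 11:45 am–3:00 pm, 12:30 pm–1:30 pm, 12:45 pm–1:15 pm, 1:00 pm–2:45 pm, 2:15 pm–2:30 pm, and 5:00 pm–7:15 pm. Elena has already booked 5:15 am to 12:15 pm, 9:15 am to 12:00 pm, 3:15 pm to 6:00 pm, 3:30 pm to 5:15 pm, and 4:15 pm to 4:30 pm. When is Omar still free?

Merge the first list: 11:45 am–3:00 pm, 5:00 pm–7:15 pm.
Merge the second list: 5:15 am–12:15 pm, 3:15 pm–6:00 pm.
11:45 am–3:00 pm with B removed leaves 12:15 pm–3:00 pm.
5:00 pm–7:15 pm with B removed leaves 6:00 pm–7:15 pm.

12:15 pm–3:00 pm, 6:00 pm–7:15 pm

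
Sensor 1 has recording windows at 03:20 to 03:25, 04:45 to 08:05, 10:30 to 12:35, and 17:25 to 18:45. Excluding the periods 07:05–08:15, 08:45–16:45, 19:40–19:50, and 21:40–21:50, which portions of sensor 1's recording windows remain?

03:20-03:25 is untouched.
04:45-08:05 with B removed leaves 04:45-07:05.
10:30-12:35 lies entirely inside B → drops out.
17:25-18:45 is untouched.

03:20-03:25, 04:45-07:05, 17:25-18:45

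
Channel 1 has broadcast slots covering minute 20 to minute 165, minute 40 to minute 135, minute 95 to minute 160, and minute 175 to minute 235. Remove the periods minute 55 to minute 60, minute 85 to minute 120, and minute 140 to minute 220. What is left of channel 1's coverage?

Merge the first list: minute 20 to minute 165, minute 175 to minute 235.
minute 20 to minute 165 \ B = minute 20 to minute 55, minute 60 to minute 85, minute 120 to minute 140.
minute 175 to minute 235 \ B = minute 220 to minute 235.

minute 20 to minute 55, minute 60 to minute 85, minute 120 to minute 140, minute 220 to minute 235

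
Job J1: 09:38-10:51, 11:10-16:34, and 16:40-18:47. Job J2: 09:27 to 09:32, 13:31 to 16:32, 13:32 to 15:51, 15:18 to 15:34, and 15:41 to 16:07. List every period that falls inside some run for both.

13:31-16:32

B, merged: 09:27-09:32, 13:31-16:32.
09:38-10:51 meets no B interval.
11:10-16:34 ∩ B → 13:31-16:32.
16:40-18:47 meets no B interval.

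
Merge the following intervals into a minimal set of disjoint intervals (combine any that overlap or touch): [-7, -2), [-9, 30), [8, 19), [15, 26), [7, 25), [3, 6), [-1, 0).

Sort by start: [-9, 30), [-7, -2), [-1, 0), [3, 6), [7, 25), [8, 19), [15, 26).
[-7, -2) overlaps/touches [-9, 30) → extend to [-9, 30).
[-1, 0) overlaps/touches [-9, 30) → extend to [-9, 30).
[3, 6) overlaps/touches [-9, 30) → extend to [-9, 30).
[7, 25) overlaps/touches [-9, 30) → extend to [-9, 30).
[8, 19) overlaps/touches [-9, 30) → extend to [-9, 30).
[15, 26) overlaps/touches [-9, 30) → extend to [-9, 30).

[-9, 30)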